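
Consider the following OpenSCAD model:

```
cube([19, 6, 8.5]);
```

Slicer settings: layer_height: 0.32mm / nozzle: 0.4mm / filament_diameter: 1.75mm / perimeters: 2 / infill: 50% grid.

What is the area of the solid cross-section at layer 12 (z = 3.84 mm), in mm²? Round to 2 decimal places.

114.00 mm²

At z = 3.84 mm: the 19×6 cube contributes its full rectangle (area 114.00 mm²). Overall, the cross-section is a single solid region. Net area = 114.00 mm².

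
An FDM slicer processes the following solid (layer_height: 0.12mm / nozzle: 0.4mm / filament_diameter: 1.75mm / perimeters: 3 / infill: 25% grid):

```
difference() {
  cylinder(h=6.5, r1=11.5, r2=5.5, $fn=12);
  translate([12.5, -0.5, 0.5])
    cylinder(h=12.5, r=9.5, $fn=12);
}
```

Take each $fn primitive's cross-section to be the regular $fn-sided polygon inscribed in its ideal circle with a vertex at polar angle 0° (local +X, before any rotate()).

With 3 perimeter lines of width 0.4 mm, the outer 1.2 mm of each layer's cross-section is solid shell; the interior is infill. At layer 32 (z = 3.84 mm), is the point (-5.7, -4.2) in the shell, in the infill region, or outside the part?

At z = 3.84 mm: the cone contributes a regular 12-gon of circumradius 7.955 (interpolated between r1=11.5 and r2=5.5 at t=0.591); the r=9.5 cylinder at (12.5, -0.5) contributes a regular 12-gon of circumradius 9.5; Subtracting the remaining from the first: starting from the cone, the r=9.5 cylinder at (12.5, -0.5) partially overlaps it — only the 36.12 mm² overlap (of its 270.75 mm²) is removed, clipping the outline — 1 connected region. Overall, the cross-section is a single solid region. The nearest boundary edge runs (-3.98, -6.89)→(-6.89, -3.98); distance from the point to it = 0.68 mm. The point is inside the cross-section, 0.68 mm from the nearest boundary — within the 1.2 mm shell band (3 × 0.4).

shell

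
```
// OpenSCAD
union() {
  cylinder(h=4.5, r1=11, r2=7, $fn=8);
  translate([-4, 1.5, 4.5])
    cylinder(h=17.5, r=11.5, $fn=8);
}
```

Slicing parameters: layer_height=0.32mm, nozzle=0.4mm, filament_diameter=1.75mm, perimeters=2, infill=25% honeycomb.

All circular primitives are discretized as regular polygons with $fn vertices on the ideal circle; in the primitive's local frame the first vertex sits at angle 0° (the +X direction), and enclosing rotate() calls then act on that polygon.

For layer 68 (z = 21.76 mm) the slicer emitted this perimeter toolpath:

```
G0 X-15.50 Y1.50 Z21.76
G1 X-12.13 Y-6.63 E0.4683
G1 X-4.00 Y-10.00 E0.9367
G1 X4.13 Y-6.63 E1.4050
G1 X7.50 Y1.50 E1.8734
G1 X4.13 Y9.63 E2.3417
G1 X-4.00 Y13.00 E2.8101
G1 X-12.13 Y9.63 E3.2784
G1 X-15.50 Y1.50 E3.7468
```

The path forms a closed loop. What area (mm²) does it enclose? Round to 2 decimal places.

Apply the shoelace formula to the sequence of (X, Y) vertices; enclosed area = 373.98 mm².

373.98 mm²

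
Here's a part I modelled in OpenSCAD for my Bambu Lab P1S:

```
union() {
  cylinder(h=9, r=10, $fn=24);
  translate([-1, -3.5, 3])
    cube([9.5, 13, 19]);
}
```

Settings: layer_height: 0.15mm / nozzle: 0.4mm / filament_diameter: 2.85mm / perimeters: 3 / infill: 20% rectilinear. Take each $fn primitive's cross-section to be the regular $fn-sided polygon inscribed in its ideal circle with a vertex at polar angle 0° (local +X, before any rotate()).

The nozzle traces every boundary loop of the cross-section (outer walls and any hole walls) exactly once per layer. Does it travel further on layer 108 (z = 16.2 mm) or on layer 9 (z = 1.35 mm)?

Layer 108 (z = 16.2): the cylinder does not reach this height (z outside [0, 9]); the cube at (-1, -3.5) is present — its section is the full 9.5×13 rectangle (perimeter 45.00 mm); Merging all regions: only the 9.5×13 cube at (-1, -3.5) is present, so the union is just that shape — boundary = 45.00 mm. So its perimeter = 45.00 mm. Layer 9 (z = 1.35): the r=10 cylinder gives a regular 24-gon of circumradius 10 (constant along its height) (perimeter = 2·24·10.000·sin(180°/24) = 62.65 mm); the cube at (-1, -3.5) does not reach this height (z outside [3, 22]); Combining (union): only the r=10 cylinder is present, so the union is just that shape — boundary = 62.65 mm. So its perimeter = 62.65 mm. Layer 9 is larger (62.65 vs 45.00 mm).

layer 9 (z = 1.35 mm)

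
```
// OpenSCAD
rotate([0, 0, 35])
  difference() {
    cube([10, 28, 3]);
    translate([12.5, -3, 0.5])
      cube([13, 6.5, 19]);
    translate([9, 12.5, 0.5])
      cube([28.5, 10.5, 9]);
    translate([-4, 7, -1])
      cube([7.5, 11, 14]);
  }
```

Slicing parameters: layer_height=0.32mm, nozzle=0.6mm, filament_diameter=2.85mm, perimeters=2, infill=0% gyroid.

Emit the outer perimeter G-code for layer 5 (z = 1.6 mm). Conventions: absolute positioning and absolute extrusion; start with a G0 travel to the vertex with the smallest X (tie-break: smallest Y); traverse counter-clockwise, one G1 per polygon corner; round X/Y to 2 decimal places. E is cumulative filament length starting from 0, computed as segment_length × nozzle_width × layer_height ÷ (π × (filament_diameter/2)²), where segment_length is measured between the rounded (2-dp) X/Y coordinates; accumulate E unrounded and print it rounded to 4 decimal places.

At z = 1.6 mm: the 10×28 cube contributes its full rectangle; the 13×6.5 cube at (12.5, -3) contributes its full rectangle; the 28.5×10.5 cube at (9, 12.5) contributes its full rectangle; the 7.5×11 cube at (-4, 7) contributes its full rectangle; Subtracting the remaining from the first: starting from the 10×28 cube, the 13×6.5 cube at (12.5, -3) misses the remaining region (no effect); the 28.5×10.5 cube at (9, 12.5) partially overlaps it — only the 10.50 mm² overlap (of its 299.25 mm²) is removed, clipping the outline; the 7.5×11 cube at (-4, 7) partially overlaps it — only the 38.50 mm² overlap (of its 82.50 mm²) is removed, clipping the outline — 1 connected region; (rotated 35° about Z; rotation is an isometry so areas/perimeters/island counts are preserved). The outline is a single polygon with 12 vertices. Extrusion per mm of travel: 0.6 × 0.32 / (π × 1.425²) = 0.030097. Accumulating E over each segment gives final E = 2.5585.

G0 X-16.06 Y22.94 Z1.60
G1 X-10.32 Y14.74 E0.3013
G1 X-7.46 Y16.75 E0.4065
G1 X-1.15 Y7.74 E0.7375
G1 X-4.02 Y5.73 E0.8430
G1 X0.00 Y0.00 E1.0536
G1 X8.19 Y5.74 E1.3546
G1 X1.02 Y15.98 E1.7309
G1 X0.20 Y15.40 E1.7611
G1 X-5.82 Y24.00 E2.0771
G1 X-5.00 Y24.58 E2.1073
G1 X-7.87 Y28.67 E2.2577
G1 X-16.06 Y22.94 E2.5585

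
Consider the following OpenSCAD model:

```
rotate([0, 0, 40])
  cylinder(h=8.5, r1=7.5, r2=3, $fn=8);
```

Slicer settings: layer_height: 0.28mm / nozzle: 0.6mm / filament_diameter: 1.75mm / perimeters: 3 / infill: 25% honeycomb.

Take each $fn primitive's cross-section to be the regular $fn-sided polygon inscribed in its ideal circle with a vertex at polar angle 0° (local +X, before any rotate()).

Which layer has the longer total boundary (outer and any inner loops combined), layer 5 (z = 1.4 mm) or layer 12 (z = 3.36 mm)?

layer 5 (z = 1.4 mm)

Layer 5 (z = 1.4): the cone contributes a regular 8-gon of circumradius 6.759 (interpolated between r1=7.5 and r2=3 at t=0.165) (perimeter = 2·8·6.759·sin(180°/8) = 41.38 mm); (whole slice rotated 40° about Z — lengths, areas and connectivity unchanged). So its perimeter = 41.38 mm. Layer 12 (z = 3.36): the cone (r1=7.5→r2=3) has section circumradius 5.721 here — a regular 8-gon (perimeter = 2·8·5.721·sin(180°/8) = 35.03 mm); (whole slice rotated 40° about Z — lengths, areas and connectivity unchanged). So its perimeter = 35.03 mm. Layer 5 is larger (41.38 vs 35.03 mm).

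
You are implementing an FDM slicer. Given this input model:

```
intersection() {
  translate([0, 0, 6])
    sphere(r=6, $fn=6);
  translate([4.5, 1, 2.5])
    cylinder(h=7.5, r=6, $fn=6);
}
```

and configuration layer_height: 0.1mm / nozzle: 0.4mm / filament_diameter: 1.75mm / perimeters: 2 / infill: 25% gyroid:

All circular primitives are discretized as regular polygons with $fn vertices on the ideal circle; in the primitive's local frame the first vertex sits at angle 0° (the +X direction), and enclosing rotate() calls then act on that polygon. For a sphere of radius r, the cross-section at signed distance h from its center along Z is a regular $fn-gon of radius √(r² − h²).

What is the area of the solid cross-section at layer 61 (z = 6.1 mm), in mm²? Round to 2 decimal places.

44.68 mm²

At z = 6.1 mm: the sphere: section is a regular 6-gon, circumradius = √(r²−h²) = √(6²−0.1²) = 5.999 (area = (6/2)·5.999²·sin(360°/6) = 93.50 mm²); the r=6 cylinder at (4.5, 1) contributes a regular 6-gon of circumradius 6 (area = (6/2)·6.000²·sin(360°/6) = 93.53 mm²); Taking the intersection: the r=6 cylinder at (4.5, 1) partially overlaps the r=6 sphere; clipping to the common part keeps 44.68 mm² — area = 44.68 mm². Overall, the cross-section is a single solid region. Net area = 44.68 mm².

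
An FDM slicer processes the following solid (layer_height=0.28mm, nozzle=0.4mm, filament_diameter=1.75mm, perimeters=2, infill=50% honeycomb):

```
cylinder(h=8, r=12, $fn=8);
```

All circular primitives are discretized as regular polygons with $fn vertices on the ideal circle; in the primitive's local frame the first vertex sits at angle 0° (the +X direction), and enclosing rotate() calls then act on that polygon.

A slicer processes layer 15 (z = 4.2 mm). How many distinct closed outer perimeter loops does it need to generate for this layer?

At z = 4.2 mm: the r=12 cylinder gives a regular 8-gon of circumradius 12 (constant along its height). The result has 1 disconnected region.

1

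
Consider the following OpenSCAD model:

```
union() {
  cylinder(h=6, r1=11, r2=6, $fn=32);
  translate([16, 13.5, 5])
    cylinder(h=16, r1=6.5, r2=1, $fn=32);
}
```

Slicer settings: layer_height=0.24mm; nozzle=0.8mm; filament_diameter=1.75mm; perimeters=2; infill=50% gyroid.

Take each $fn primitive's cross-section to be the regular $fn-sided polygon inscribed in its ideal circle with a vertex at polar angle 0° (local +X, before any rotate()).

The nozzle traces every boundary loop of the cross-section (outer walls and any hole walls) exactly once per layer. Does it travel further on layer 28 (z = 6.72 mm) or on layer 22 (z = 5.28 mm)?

layer 22 (z = 5.28 mm)

Layer 28 (z = 6.72): the cone is not intersected at this z (z outside [0, 6]); the cone at (16, 13.5): at t=0.107 of its height the radius interpolates to r₁+(r₂−r₁)t = 5.909, giving a regular 32-gon of that circumradius (perimeter = 2·32·5.909·sin(180°/32) = 37.07 mm); Taking the union: only the cone at (16, 13.5) is present, so the union is just that shape — boundary = 37.07 mm. So its perimeter = 37.07 mm. Layer 22 (z = 5.28): the cone (r1=11→r2=6) has section circumradius 6.600 here — a regular 32-gon (perimeter = 2·32·6.600·sin(180°/32) = 41.40 mm); the cone at (16, 13.5) (r1=6.5→r2=1) has section circumradius 6.404 here — a regular 32-gon (perimeter = 2·32·6.404·sin(180°/32) = 40.17 mm); Taking the union: the 2 present regions are separate (no shared area or edge), so areas and boundary lengths simply add and each stays a separate island — boundary = 81.57 mm. So its perimeter = 81.57 mm. Layer 22 is larger (81.57 vs 37.07 mm).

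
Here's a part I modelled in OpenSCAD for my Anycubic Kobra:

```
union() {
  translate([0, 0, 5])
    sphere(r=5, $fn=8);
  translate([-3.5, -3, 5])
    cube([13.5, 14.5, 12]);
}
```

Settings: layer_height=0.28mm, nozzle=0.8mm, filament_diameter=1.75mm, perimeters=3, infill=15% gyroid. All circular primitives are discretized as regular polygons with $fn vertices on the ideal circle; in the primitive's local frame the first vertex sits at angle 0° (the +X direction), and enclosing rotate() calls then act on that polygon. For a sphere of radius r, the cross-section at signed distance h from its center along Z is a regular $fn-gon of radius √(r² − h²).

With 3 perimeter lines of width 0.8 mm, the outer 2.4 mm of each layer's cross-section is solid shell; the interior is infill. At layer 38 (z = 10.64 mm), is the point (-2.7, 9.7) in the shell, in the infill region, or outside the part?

At z = 10.64 mm: the sphere does not reach this height (|z−center|=5.640 > r=5); the cube at (-3.5, -3) (footprint 13.5×14.5) is included at this height; Merging all regions: only the 13.5×14.5 cube at (-3.5, -3) is present, so the union is just that shape — 1 connected region. Overall, the cross-section is a single solid region. The nearest boundary edge runs (-3.50, 11.50)→(-3.50, -3.00); distance from the point to it = 0.80 mm. The point is inside the cross-section, 0.80 mm from the nearest boundary — within the 2.4 mm shell band (3 × 0.8).

shell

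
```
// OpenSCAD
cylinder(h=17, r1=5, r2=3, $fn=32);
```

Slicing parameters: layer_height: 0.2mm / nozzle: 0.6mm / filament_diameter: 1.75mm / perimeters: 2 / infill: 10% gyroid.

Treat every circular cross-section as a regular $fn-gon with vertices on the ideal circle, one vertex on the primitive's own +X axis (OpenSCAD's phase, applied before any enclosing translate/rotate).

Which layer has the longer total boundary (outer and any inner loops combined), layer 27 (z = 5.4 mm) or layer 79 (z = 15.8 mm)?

Layer 27 (z = 5.4): the cone contributes a regular 32-gon of circumradius 4.365 (interpolated between r1=5 and r2=3 at t=0.318) (perimeter = 2·32·4.365·sin(180°/32) = 27.38 mm). So its perimeter = 27.38 mm. Layer 79 (z = 15.8): the cone contributes a regular 32-gon of circumradius 3.141 (interpolated between r1=5 and r2=3 at t=0.929) (perimeter = 2·32·3.141·sin(180°/32) = 19.70 mm). So its perimeter = 19.70 mm. Layer 27 is larger (27.38 vs 19.70 mm).

layer 27 (z = 5.4 mm)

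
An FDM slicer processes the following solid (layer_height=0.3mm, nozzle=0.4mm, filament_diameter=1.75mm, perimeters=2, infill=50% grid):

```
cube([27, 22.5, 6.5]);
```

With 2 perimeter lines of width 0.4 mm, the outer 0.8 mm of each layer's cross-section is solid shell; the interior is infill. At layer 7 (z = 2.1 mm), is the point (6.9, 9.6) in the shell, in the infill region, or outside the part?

At z = 2.1 mm: the cube (footprint 27×22.5) is included at this height. Overall, the cross-section is a single solid region. The nearest boundary edge runs (0.00, 22.50)→(0.00, 0.00); distance from the point to it = 6.90 mm. The point is inside the cross-section and 6.90 mm from the nearest boundary — more than the 0.8 mm shell width (2 × 0.4), so it's in the infill interior.

infill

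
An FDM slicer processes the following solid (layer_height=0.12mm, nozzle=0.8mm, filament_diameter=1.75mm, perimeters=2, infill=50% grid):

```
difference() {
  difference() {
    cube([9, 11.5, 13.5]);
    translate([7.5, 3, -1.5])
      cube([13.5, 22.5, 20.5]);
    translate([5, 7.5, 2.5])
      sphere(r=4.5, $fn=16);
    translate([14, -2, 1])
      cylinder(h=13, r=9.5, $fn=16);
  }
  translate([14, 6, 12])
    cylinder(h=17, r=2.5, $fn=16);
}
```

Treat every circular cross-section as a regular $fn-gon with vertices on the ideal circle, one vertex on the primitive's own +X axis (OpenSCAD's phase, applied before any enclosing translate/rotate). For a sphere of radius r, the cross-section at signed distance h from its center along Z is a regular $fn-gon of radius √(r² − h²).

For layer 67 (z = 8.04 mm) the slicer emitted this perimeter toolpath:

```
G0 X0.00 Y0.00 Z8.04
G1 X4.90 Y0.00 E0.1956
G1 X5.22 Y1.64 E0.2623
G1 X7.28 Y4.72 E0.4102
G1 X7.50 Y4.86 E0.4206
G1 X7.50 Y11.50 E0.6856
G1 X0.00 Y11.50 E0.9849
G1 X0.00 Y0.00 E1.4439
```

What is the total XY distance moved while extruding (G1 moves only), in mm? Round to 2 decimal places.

Sum the Euclidean lengths of each G1 segment: total = 36.18 mm.

36.18 mm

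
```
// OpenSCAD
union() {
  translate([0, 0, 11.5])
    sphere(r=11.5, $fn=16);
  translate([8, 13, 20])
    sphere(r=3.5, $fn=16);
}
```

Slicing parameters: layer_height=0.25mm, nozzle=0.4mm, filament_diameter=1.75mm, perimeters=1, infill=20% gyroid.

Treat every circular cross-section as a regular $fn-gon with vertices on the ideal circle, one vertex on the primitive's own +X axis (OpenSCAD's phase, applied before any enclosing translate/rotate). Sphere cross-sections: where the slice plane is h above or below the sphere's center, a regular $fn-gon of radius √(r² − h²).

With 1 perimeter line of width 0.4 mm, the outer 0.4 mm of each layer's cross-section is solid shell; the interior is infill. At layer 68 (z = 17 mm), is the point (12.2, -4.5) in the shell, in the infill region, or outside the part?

At z = 17 mm: the r=11.5 sphere contributes a regular 16-gon of circumradius √(11.5²−5.5²) = 10.100; the r=3.5 sphere at (8, 13) contributes a regular 16-gon of circumradius √(3.5²−3²) = 1.803; Merging all regions: the 2 present regions are separate (no shared area or edge), so areas and boundary lengths simply add and each stays a separate island — 2 connected regions. Overall, the cross-section has 2 separate islands. The nearest boundary edge runs (10.10, 0.00)→(9.33, -3.86); distance from the point to it = 2.94 mm. The point is not inside any of the regions above, so it lies outside the cross-section (2.94 mm from the nearest boundary).

outside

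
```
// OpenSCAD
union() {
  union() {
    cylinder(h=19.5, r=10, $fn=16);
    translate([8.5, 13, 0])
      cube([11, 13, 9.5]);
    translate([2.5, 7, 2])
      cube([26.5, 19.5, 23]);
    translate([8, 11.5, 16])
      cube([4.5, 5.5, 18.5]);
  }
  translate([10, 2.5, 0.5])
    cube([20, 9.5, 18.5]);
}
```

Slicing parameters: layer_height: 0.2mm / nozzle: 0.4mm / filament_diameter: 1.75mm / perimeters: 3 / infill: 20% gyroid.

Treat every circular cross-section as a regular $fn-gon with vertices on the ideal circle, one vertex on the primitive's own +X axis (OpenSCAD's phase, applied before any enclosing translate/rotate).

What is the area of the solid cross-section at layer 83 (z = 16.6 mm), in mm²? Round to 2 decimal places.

911.00 mm²

At z = 16.6 mm: the r=10 cylinder gives a regular 16-gon of circumradius 10 (constant along its height) (area = (16/2)·10.000²·sin(360°/16) = 306.15 mm²); the cube at (8.5, 13) is absent (z outside [0, 9.5]); the cube at (2.5, 7) (footprint 26.5×19.5) is included at this height (area 516.75 mm²); the 4.5×5.5 cube at (8, 11.5) contributes its full rectangle (area 24.75 mm²); Combining (union): the regions partially overlap — summed areas 847.65 mm² minus the doubly-counted overlap 31.64 mm² gives 816.00 mm² — area = 816.00 mm²; the cube at (10, 2.5) (footprint 20×9.5) is included at this height (area 190.00 mm²); Taking the union: the regions partially overlap — summed areas 1006.00 mm² minus the doubly-counted overlap 95.00 mm² gives 911.00 mm² — area = 911.00 mm². Overall, the cross-section is a single solid region. Net area = 911.00 mm².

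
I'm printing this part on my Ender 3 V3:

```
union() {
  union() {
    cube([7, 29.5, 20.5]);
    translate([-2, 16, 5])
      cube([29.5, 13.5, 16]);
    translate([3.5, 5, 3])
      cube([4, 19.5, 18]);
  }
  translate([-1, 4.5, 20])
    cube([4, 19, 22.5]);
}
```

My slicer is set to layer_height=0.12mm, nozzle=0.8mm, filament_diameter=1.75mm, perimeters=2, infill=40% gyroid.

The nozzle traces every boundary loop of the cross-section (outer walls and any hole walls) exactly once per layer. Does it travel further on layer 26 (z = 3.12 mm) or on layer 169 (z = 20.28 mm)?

layer 169 (z = 20.28 mm)

Layer 26 (z = 3.12): the cube is present — its section is the full 7×29.5 rectangle (perimeter 73.00 mm); the cube at (-2, 16) is absent (z outside [5, 21]); the 4×19.5 cube at (3.5, 5) contributes its full rectangle (perimeter 47.00 mm); Taking the union: the regions partially overlap (shared area 68.25 mm²), so the edge portions inside another operand are dropped and the merged outline is re-measured after clipping — boundary = 74.00 mm; the cube at (-1, 4.5) is not intersected at this z (z outside [20, 42.5]); Taking the union: only the result so far is present, so the union is just that shape — boundary = 74.00 mm. So its perimeter = 74.00 mm. Layer 169 (z = 20.28): the 7×29.5 cube contributes its full rectangle (perimeter 73.00 mm); the cube at (-2, 16) (footprint 29.5×13.5) is included at this height (perimeter 86.00 mm); the 4×19.5 cube at (3.5, 5) contributes its full rectangle (perimeter 47.00 mm); Taking the union: the regions partially overlap (shared area 167.00 mm²), so the edge portions inside another operand are dropped and the merged outline is re-measured after clipping — boundary = 118.00 mm; the cube at (-1, 4.5) (footprint 4×19) is included at this height (perimeter 46.00 mm); Combining (union): the regions partially overlap (shared area 64.50 mm²), so the edge portions inside another operand are dropped and the merged outline is re-measured after clipping — boundary = 118.00 mm. So its perimeter = 118.00 mm. Layer 169 is larger (118.00 vs 74.00 mm).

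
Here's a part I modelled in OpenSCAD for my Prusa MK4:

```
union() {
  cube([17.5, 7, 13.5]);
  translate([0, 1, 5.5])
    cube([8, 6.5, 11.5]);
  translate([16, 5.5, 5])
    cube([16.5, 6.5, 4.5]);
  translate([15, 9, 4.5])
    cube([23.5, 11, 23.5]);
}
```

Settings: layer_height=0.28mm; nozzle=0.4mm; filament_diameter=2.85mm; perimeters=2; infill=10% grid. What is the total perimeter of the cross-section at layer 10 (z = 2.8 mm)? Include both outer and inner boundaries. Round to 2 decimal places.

At z = 2.8 mm: the cube is present — its section is the full 17.5×7 rectangle (perimeter 49.00 mm); the cube at (0, 1) is not intersected at this z (z outside [5.5, 17]); the cube at (16, 5.5) is absent (z outside [5, 9.5]); the cube at (15, 9) does not reach this height (z outside [4.5, 28]); Taking the union: only the 17.5×7 cube is present, so the union is just that shape — boundary = 49.00 mm. Overall, the cross-section is a single solid region. Total boundary length (outer) = 49.00 mm.

49.00 mm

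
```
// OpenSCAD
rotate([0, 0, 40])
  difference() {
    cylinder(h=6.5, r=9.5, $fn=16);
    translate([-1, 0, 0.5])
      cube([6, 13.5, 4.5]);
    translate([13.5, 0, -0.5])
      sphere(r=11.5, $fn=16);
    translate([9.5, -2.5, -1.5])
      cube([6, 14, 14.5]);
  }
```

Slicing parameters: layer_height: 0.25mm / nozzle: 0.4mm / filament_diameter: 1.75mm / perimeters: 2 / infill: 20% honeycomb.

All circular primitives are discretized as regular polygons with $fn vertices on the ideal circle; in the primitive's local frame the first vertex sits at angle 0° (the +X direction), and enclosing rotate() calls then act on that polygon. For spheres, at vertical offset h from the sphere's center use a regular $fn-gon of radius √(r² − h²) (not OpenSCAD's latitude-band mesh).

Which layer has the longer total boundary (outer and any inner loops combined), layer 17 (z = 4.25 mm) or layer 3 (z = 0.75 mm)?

Layer 17 (z = 4.25): the cylinder: section is a regular 16-gon, circumradius r=9.5 (perimeter = 2·16·9.500·sin(180°/16) = 59.31 mm); the 6×13.5 cube at (-1, 0) contributes its full rectangle (perimeter 39.00 mm); the r=11.5 sphere at (13.5, 0) slices to a regular 16-gon of circumradius 10.473 (√(r²−h²) with h=4.75 from center) (perimeter = 2·16·10.473·sin(180°/16) = 65.38 mm); the cube at (9.5, -2.5) is present — its section is the full 6×14 rectangle (perimeter 40.00 mm); Taking the first minus the rest: starting from the r=9.5 cylinder, the 6×13.5 cube at (-1, 0) partially overlaps it — only the 53.98 mm² overlap (of its 81.00 mm²) is removed, clipping the outline; the r=11.5 sphere at (13.5, 0) partially overlaps it — only the 54.31 mm² overlap (of its 335.80 mm²) is removed, clipping the outline; the 6×14 cube at (9.5, -2.5) misses the remaining region (no effect) — boundary = 61.43 mm; (whole slice rotated 40° about Z — lengths, areas and connectivity unchanged). So its perimeter = 61.43 mm. Layer 3 (z = 0.75): the r=9.5 cylinder gives a regular 16-gon of circumradius 9.5 (constant along its height) (perimeter = 2·16·9.500·sin(180°/16) = 59.31 mm); the 6×13.5 cube at (-1, 0) contributes its full rectangle (perimeter 39.00 mm); the r=11.5 sphere at (13.5, 0) contributes a regular 16-gon of circumradius √(11.5²−1.25²) = 11.432 (perimeter = 2·16·11.432·sin(180°/16) = 71.37 mm); the 6×14 cube at (9.5, -2.5) contributes its full rectangle (perimeter 40.00 mm); Subtracting the remaining from the first: starting from the r=9.5 cylinder, the 6×13.5 cube at (-1, 0) partially overlaps it — only the 53.98 mm² overlap (of its 81.00 mm²) is removed, clipping the outline; the r=11.5 sphere at (13.5, 0) partially overlaps it — only the 63.02 mm² overlap (of its 400.10 mm²) is removed, clipping the outline; the 6×14 cube at (9.5, -2.5) misses the remaining region (no effect) — boundary = 56.05 mm; (whole slice rotated 40° about Z — lengths, areas and connectivity unchanged). So its perimeter = 56.05 mm. Layer 17 is larger (61.43 vs 56.05 mm).

layer 17 (z = 4.25 mm)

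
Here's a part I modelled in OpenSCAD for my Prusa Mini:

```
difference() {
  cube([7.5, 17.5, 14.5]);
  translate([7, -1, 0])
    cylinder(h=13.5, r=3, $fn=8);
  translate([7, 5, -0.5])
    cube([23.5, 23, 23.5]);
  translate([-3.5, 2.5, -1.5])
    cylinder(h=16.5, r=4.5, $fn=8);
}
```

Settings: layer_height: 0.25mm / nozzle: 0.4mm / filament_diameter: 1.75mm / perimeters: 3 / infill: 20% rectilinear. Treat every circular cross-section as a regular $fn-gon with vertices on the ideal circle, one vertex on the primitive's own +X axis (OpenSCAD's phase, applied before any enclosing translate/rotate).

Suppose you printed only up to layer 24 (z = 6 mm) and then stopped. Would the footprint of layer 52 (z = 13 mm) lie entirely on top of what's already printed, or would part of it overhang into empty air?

Compare the two slices. At z = 6: the cube (footprint 7.5×17.5) is included at this height (area 131.25 mm²); the r=3 cylinder at (7, -1) contributes a regular 8-gon of circumradius 3 (area = (8/2)·3.000²·sin(360°/8) = 25.46 mm²); the 23.5×23 cube at (7, 5) contributes its full rectangle (area 540.50 mm²); the r=4.5 cylinder at (-3.5, 2.5) gives a regular 8-gon of circumradius 4.5 (constant along its height) (area = (8/2)·4.500²·sin(360°/8) = 57.28 mm²); Subtracting the remaining from the first: starting from the 7.5×17.5 cube (131.25 mm²), the r=3 cylinder at (7, -1) partially overlaps it — only the 4.52 mm² overlap (of its 25.46 mm²) is removed, clipping the outline; the 23.5×23 cube at (7, 5) partially overlaps it — only the 6.25 mm² overlap (of its 540.50 mm²) is removed, clipping the outline; the r=4.5 cylinder at (-3.5, 2.5) partially overlaps it — only the 2.41 mm² overlap (of its 57.28 mm²) is removed, clipping the outline — area = 118.07 mm². At z = 13: the cube is present — its section is the full 7.5×17.5 rectangle (area 131.25 mm²); the r=3 cylinder at (7, -1) gives a regular 8-gon of circumradius 3 (constant along its height) (area = (8/2)·3.000²·sin(360°/8) = 25.46 mm²); the cube at (7, 5) is present — its section is the full 23.5×23 rectangle (area 540.50 mm²); the cylinder at (-3.5, 2.5): section is a regular 8-gon, circumradius r=4.5 (area = (8/2)·4.500²·sin(360°/8) = 57.28 mm²); Taking the first minus the rest: starting from the 7.5×17.5 cube (131.25 mm²), the r=3 cylinder at (7, -1) partially overlaps it — only the 4.52 mm² overlap (of its 25.46 mm²) is removed, clipping the outline; the 23.5×23 cube at (7, 5) partially overlaps it — only the 6.25 mm² overlap (of its 540.50 mm²) is removed, clipping the outline; the r=4.5 cylinder at (-3.5, 2.5) partially overlaps it — only the 2.41 mm² overlap (of its 57.28 mm²) is removed, clipping the outline — area = 118.07 mm². Checking containment: the cross-section at z = 13 is a subset of the cross-section at z = 6.

entirely on top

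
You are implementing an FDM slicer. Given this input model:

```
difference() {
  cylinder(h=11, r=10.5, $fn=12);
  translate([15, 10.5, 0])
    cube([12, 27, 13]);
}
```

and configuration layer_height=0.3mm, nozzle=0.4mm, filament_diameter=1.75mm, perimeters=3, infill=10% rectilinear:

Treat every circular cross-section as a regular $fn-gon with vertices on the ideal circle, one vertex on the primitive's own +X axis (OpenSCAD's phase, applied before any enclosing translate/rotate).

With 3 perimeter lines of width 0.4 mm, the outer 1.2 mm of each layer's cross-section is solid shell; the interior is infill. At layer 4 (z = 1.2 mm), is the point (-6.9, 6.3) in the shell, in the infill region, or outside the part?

shell

At z = 1.2 mm: the r=10.5 cylinder gives a regular 12-gon of circumradius 10.5 (constant along its height); the cube at (15, 10.5) (footprint 12×27) is included at this height; Subtracting the remaining from the first: starting from the r=10.5 cylinder, the 12×27 cube at (15, 10.5) misses the remaining region (no effect) — 1 connected region. Overall, the cross-section is a single solid region. The nearest boundary edge runs (-9.09, 5.25)→(-5.25, 9.09); distance from the point to it = 0.81 mm. The point is inside the cross-section, 0.81 mm from the nearest boundary — within the 1.2 mm shell band (3 × 0.4).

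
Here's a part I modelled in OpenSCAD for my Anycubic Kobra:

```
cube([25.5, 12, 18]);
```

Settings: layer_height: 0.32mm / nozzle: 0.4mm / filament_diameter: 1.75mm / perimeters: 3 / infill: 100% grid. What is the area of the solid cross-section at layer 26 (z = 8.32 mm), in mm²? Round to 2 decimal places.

306.00 mm²

At z = 8.32 mm: the cube is present — its section is the full 25.5×12 rectangle (area 306.00 mm²). Overall, the cross-section is a single solid region. Net area = 306.00 mm².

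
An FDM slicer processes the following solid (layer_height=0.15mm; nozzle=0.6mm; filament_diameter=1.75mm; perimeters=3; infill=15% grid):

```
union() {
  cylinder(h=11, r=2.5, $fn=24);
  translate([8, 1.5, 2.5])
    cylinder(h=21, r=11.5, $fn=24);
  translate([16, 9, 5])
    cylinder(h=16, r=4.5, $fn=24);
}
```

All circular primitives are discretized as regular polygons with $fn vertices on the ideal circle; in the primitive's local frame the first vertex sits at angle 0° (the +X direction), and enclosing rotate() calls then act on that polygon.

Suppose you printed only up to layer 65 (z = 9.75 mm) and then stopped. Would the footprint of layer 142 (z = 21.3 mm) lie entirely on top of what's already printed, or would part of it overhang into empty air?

entirely on top

Compare the two slices. At z = 9.75: the cylinder: section is a regular 24-gon, circumradius r=2.5 (area = (24/2)·2.500²·sin(360°/24) = 19.41 mm²); the cylinder at (8, 1.5): section is a regular 24-gon, circumradius r=11.5 (area = (24/2)·11.500²·sin(360°/24) = 410.75 mm²); the r=4.5 cylinder at (16, 9) gives a regular 24-gon of circumradius 4.5 (constant along its height) (area = (24/2)·4.500²·sin(360°/24) = 62.89 mm²); Combining (union): the regions partially overlap — summed areas 493.05 mm² minus the doubly-counted overlap 52.37 mm² gives 440.68 mm² — area = 440.68 mm². At z = 21.3: the cylinder is not intersected at this z (z outside [0, 11]); the r=11.5 cylinder at (8, 1.5) gives a regular 24-gon of circumradius 11.5 (constant along its height) (area = (24/2)·11.500²·sin(360°/24) = 410.75 mm²); the cylinder at (16, 9) does not reach this height (z outside [5, 21]); Combining (union): only the r=11.5 cylinder at (8, 1.5) is present, so the union is just that shape — area = 410.75 mm². Checking containment: the cross-section at z = 21.3 is a subset of the cross-section at z = 9.75.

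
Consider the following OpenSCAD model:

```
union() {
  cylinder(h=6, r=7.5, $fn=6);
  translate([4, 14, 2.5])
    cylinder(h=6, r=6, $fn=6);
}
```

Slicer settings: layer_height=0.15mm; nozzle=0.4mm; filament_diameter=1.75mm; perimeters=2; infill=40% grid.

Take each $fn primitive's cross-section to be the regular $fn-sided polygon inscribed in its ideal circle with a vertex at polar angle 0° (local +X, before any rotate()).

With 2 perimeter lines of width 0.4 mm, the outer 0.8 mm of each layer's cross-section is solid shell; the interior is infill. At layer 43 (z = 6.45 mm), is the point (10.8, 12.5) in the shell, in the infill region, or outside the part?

At z = 6.45 mm: the cylinder does not reach this height (z outside [0, 6]); the r=6 cylinder at (4, 14) contributes a regular 6-gon of circumradius 6; Combining (union): only the r=6 cylinder at (4, 14) is present, so the union is just that shape — 1 connected region. Overall, the cross-section is a single solid region. The nearest boundary edge runs (7.00, 8.80)→(10.00, 14.00); distance from the point to it = 1.44 mm. The point is not inside any of the regions above, so it lies outside the cross-section (1.44 mm from the nearest boundary).

outside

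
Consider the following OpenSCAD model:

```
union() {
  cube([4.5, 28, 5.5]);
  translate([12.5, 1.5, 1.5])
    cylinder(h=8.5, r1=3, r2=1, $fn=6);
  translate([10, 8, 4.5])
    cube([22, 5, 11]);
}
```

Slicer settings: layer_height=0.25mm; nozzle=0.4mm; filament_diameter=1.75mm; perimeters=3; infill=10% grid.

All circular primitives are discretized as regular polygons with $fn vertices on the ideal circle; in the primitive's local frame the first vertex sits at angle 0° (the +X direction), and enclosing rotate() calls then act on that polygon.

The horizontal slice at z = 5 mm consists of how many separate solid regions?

At z = 5 mm: the cube (footprint 4.5×28) is included at this height; the cone at (12.5, 1.5): at t=0.412 of its height the radius interpolates to r₁+(r₂−r₁)t = 2.176, giving a regular 6-gon of that circumradius; the 22×5 cube at (10, 8) contributes its full rectangle; Combining (union): the 3 present regions are separate (no shared area or edge), so areas and boundary lengths simply add and each stays a separate island — 3 connected regions. The result has 3 disconnected regions.

3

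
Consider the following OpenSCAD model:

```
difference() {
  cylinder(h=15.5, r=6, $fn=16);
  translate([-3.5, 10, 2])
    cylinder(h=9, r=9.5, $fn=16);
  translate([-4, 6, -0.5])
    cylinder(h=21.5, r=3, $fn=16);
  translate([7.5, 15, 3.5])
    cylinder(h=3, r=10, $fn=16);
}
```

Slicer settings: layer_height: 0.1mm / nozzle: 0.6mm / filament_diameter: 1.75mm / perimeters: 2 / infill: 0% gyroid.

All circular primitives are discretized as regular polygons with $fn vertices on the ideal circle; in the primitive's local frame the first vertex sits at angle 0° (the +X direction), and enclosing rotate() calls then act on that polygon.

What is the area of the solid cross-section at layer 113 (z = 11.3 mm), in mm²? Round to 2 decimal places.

At z = 11.3 mm: the r=6 cylinder gives a regular 16-gon of circumradius 6 (constant along its height) (area = (16/2)·6.000²·sin(360°/16) = 110.21 mm²); the cylinder at (-3.5, 10) is absent (z outside [2, 11]); the r=3 cylinder at (-4, 6) contributes a regular 16-gon of circumradius 3 (area = (16/2)·3.000²·sin(360°/16) = 27.55 mm²); the cylinder at (7.5, 15) does not reach this height (z outside [3.5, 6.5]); Subtracting the remaining from the first: starting from the r=6 cylinder (110.21 mm²), the r=3 cylinder at (-4, 6) partially overlaps it — only the 5.46 mm² overlap (of its 27.55 mm²) is removed, clipping the outline — area = 104.76 mm². Overall, the cross-section is a single solid region. Net area = 104.76 mm².

104.76 mm²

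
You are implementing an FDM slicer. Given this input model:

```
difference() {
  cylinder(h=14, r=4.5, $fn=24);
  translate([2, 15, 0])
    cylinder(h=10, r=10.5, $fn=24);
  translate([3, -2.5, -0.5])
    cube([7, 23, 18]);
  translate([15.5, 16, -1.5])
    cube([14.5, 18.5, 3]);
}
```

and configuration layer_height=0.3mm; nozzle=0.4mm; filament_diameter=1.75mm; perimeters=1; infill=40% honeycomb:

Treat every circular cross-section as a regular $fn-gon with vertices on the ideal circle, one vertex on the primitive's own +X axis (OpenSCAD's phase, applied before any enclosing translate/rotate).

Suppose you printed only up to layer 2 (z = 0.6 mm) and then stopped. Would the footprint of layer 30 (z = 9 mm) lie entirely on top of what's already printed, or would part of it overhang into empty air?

entirely on top

Compare the two slices. At z = 0.6: the r=4.5 cylinder gives a regular 24-gon of circumradius 4.5 (constant along its height) (area = (24/2)·4.500²·sin(360°/24) = 62.89 mm²); the r=10.5 cylinder at (2, 15) gives a regular 24-gon of circumradius 10.5 (constant along its height) (area = (24/2)·10.500²·sin(360°/24) = 342.42 mm²); the cube at (3, -2.5) (footprint 7×23) is included at this height (area 161.00 mm²); the cube at (15.5, 16) is present — its section is the full 14.5×18.5 rectangle (area 268.25 mm²); Subtracting the remaining from the first: starting from the r=4.5 cylinder (62.89 mm²), the r=10.5 cylinder at (2, 15) misses the remaining region (no effect); the 7×23 cube at (3, -2.5) partially overlaps it — only the 6.47 mm² overlap (of its 161.00 mm²) is removed, clipping the outline; the 14.5×18.5 cube at (15.5, 16) misses the remaining region (no effect) — area = 56.43 mm². At z = 9: the cylinder: section is a regular 24-gon, circumradius r=4.5 (area = (24/2)·4.500²·sin(360°/24) = 62.89 mm²); the r=10.5 cylinder at (2, 15) contributes a regular 24-gon of circumradius 10.5 (area = (24/2)·10.500²·sin(360°/24) = 342.42 mm²); the cube at (3, -2.5) is present — its section is the full 7×23 rectangle (area 161.00 mm²); the cube at (15.5, 16) does not reach this height (z outside [-1.5, 1.5]); After the difference (first − rest): starting from the r=4.5 cylinder (62.89 mm²), the r=10.5 cylinder at (2, 15) misses the remaining region (no effect); the 7×23 cube at (3, -2.5) partially overlaps it — only the 6.47 mm² overlap (of its 161.00 mm²) is removed, clipping the outline — area = 56.43 mm². Checking containment: the cross-section at z = 9 is a subset of the cross-section at z = 0.6.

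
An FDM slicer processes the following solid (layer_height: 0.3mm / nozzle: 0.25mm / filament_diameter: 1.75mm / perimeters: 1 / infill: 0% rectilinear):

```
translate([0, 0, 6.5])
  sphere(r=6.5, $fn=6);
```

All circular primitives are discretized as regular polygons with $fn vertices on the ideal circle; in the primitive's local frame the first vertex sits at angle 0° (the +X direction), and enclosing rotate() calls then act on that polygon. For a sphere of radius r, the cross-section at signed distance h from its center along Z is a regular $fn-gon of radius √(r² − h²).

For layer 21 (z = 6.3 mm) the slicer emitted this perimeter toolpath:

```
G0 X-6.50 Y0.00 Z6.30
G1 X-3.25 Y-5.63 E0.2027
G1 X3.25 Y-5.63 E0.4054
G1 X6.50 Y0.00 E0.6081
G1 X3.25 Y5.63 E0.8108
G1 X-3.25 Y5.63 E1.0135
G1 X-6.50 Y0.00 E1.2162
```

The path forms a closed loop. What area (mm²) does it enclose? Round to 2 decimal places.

Apply the shoelace formula to the sequence of (X, Y) vertices; enclosed area = 109.78 mm².

109.78 mm²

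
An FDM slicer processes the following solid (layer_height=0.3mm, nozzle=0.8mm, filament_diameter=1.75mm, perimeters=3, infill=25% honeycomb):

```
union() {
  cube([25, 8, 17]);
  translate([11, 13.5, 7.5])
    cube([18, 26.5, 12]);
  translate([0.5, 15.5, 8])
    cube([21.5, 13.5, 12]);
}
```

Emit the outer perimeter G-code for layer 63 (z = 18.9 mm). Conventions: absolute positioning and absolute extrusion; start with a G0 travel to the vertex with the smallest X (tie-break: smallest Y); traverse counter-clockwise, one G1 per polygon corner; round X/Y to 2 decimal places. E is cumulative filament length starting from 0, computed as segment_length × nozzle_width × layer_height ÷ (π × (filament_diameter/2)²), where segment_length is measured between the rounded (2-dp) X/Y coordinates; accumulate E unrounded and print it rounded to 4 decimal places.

G0 X0.50 Y15.50 Z18.90
G1 X11.00 Y15.50 E1.0477
G1 X11.00 Y13.50 E1.2473
G1 X29.00 Y13.50 E3.0433
G1 X29.00 Y40.00 E5.6875
G1 X11.00 Y40.00 E7.4835
G1 X11.00 Y29.00 E8.5811
G1 X0.50 Y29.00 E9.6288
G1 X0.50 Y15.50 E10.9758

At z = 18.9 mm: the cube does not reach this height (z outside [0, 17]); the cube at (11, 13.5) is present — its section is the full 18×26.5 rectangle; the cube at (0.5, 15.5) is present — its section is the full 21.5×13.5 rectangle; Merging all regions: the regions partially overlap (shared area 148.50 mm²), so overlapping operands fuse into one piece — 1 connected region. The outline is a single polygon with 8 vertices. Extrusion per mm of travel: 0.8 × 0.3 / (π × 0.875²) = 0.099780. Accumulating E over each segment gives final E = 10.9758.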